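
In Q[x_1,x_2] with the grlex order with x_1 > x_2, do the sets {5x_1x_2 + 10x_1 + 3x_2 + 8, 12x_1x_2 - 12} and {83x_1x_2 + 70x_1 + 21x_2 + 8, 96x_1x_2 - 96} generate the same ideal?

For a fixed monomial order, each ideal has a unique reduced Gröbner basis; comparing bases decides equality.
Buchberger on the first generating set:
f_1 = 5x_1x_2 + 10x_1 + 3x_2 + 8, LT = x_1x_2.
f_2 = 12x_1x_2 - 12, LT = x_1x_2.

S(f_1,f_2): lcm = x_1x_2. S = 2x_1 + 3/5x_2 + 13/5.
  leading term x_1: no divisor's leading term divides it; move 2x_1 to the remainder.
  leading term x_2: no divisor's leading term divides it; move 3/5x_2 to the remainder.
  leading term 1: no divisor's leading term divides it; move 13/5 to the remainder.
  remainder 2x_1 + 3/5x_2 + 13/5 ≠ 0; add g_3 = 2x_1 + 3/5x_2 + 13/5 to the basis.

S(f_1,g_3): lcm = x_1x_2. S = -3/10x_2^2 + 2x_1 - 7/10x_2 + 8/5.
  leading term x_2^2: no divisor's leading term divides it; move -3/10x_2^2 to the remainder.
  leading term x_1: subtract (1)·g_3 from 2x_1 - 7/10x_2 + 8/5 → -13/10x_2 - 1
  leading term x_2: no divisor's leading term divides it; move -13/10x_2 to the remainder.
  leading term 1: no divisor's leading term divides it; move -1 to the remainder.
  remainder -3/10x_2^2 - 13/10x_2 - 1 ≠ 0; add g_4 = -3/10x_2^2 - 13/10x_2 - 1 to the basis.

The other S-polynomials (S(f_2,g_3), S(f_1,g_4), S(f_2,g_4), S(g_3,g_4)) all reduce to 0 modulo the current basis, so we have a Gröbner basis.
Inter-reduce: drop elements whose leading term is divisible by another's, tail-reduce, and make monic.
Reduced Gröbner basis: {x_2^2 + 13/3x_2 + 10/3, x_1 + 3/10x_2 + 13/10}.

Buchberger on the second generating set:
h_1 = 83x_1x_2 + 70x_1 + 21x_2 + 8, LT = x_1x_2.
h_2 = 96x_1x_2 - 96, LT = x_1x_2.

S(h_1,h_2): lcm = x_1x_2. S = 70/83x_1 + 21/83x_2 + 91/83.
  leading term x_1: no divisor's leading term divides it; move 70/83x_1 to the remainder.
  leading term x_2: no divisor's leading term divides it; move 21/83x_2 to the remainder.
  leading term 1: no divisor's leading term divides it; move 91/83 to the remainder.
  remainder 70/83x_1 + 21/83x_2 + 91/83 ≠ 0; add k_3 = 70/83x_1 + 21/83x_2 + 91/83 to the basis.

S(h_1,k_3): lcm = x_1x_2. S = -3/10x_2^2 + 70/83x_1 - 869/830x_2 + 8/83.
  leading term x_2^2: no divisor's leading term divides it; move -3/10x_2^2 to the remainder.
  leading term x_1: subtract (1)·k_3 from 70/83x_1 - 869/830x_2 + 8/83 → -13/10x_2 - 1
  leading term x_2: no divisor's leading term divides it; move -13/10x_2 to the remainder.
  leading term 1: no divisor's leading term divides it; move -1 to the remainder.
  remainder -3/10x_2^2 - 13/10x_2 - 1 ≠ 0; add k_4 = -3/10x_2^2 - 13/10x_2 - 1 to the basis.

The other S-polynomials (S(h_2,k_3), S(h_1,k_4), S(h_2,k_4), S(k_3,k_4)) all reduce to 0 modulo the current basis, so we have a Gröbner basis.
Inter-reduce: drop elements whose leading term is divisible by another's, tail-reduce, and make monic.
Reduced Gröbner basis: {x_2^2 + 13/3x_2 + 10/3, x_1 + 3/10x_2 + 13/10}.

These coincide, so the ideals are equal.

Yes, the ideals are equal.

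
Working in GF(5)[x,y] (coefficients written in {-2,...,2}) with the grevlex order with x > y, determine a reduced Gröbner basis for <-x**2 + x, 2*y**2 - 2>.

G = {x**2 - x, y**2 - 1}

f_1 = -x**2 + x, LT = x**2.
f_2 = 2*y**2 - 2, LT = y**2.

The S-polynomials (S(f_1,f_2)) all reduce to 0 modulo the current basis, so we have a Gröbner basis.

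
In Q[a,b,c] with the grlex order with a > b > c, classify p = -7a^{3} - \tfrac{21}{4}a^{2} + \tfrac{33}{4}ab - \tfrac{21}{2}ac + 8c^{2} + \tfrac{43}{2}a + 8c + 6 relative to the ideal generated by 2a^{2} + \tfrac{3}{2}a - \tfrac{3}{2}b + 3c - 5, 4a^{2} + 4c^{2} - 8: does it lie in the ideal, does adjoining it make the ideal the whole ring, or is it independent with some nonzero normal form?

-7a^{3} - \tfrac{21}{4}a^{2} + \tfrac{33}{4}ab - \tfrac{21}{2}ac + 8c^{2} + \tfrac{43}{2}a + 8c + 6 is independent of I; its normal form modulo I is 3ab + 10a - 6b + 20c + 2.

First compute the reduced Gröbner basis of I by Buchberger's algorithm.
f_1 = 2a^{2} + \tfrac{3}{2}a - \tfrac{3}{2}b + 3c - 5, LT = a^{2}.
f_2 = 4a^{2} + 4c^{2} - 8, LT = a^{2}.

S(f_1,f_2): lcm = a^{2}. S = -c^{2} + \tfrac{3}{4}a - \tfrac{3}{4}b + \tfrac{3}{2}c - \tfrac{1}{2}.
  reduce S modulo (f_1, f_2):
  remainder -c^{2} + \tfrac{3}{4}a - \tfrac{3}{4}b + \tfrac{3}{2}c - \tfrac{1}{2} ≠ 0; add h_3 = -c^{2} + \tfrac{3}{4}a - \tfrac{3}{4}b + \tfrac{3}{2}c - \tfrac{1}{2} to the basis.

The other S-polynomials (S(f_1,h_3), S(f_2,h_3)) all reduce to 0 modulo the current basis, so we have a Gröbner basis.
Inter-reduce: drop elements whose leading term is divisible by another's, tail-reduce, and make monic.
Reduced Gröbner basis: {a^{2} + \tfrac{3}{4}a - \tfrac{3}{4}b + \tfrac{3}{2}c - \tfrac{5}{2}, c^{2} - \tfrac{3}{4}a + \tfrac{3}{4}b - \tfrac{3}{2}c + \tfrac{1}{2}}.
Label its elements g_1 = a^{2} + \tfrac{3}{4}a - \tfrac{3}{4}b + \tfrac{3}{2}c - \tfrac{5}{2}, g_2 = c^{2} - \tfrac{3}{4}a + \tfrac{3}{4}b - \tfrac{3}{2}c + \tfrac{1}{2}.

Reduce p = -7a^{3} - \tfrac{21}{4}a^{2} + \tfrac{33}{4}ab - \tfrac{21}{2}ac + 8c^{2} + \tfrac{43}{2}a + 8c + 6 modulo G:
  leading term a^{3}: subtract (-7a)·g_1 from -7a^{3} - \tfrac{21}{4}a^{2} + \tfrac{33}{4}ab - \tfrac{21}{2}ac + 8c^{2} + \tfrac{43}{2}a + 8c + 6 → 3ab + 8c^{2} + 4a + 8c + 6
  leading term ab: no divisor's leading term divides it; move 3ab to the remainder.
  leading term c^{2}: subtract (8)·g_2 from 8c^{2} + 4a + 8c + 6 → 10a - 6b + 20c + 2
  leading term a: no divisor's leading term divides it; move 10a to the remainder.
  leading term b: no divisor's leading term divides it; move -6b to the remainder.
  leading term c: no divisor's leading term divides it; move 20c to the remainder.
  leading term 1: no divisor's leading term divides it; move 2 to the remainder.
  normal form = 3ab + 10a - 6b + 20c + 2.
The normal form is nonzero, so p ∉ I. Since p minus its normal form lies in I, I + (p) = I + (r) where r = 3ab + 10a - 6b + 20c + 2; decide whether this ideal is the whole ring.
Run Buchberger on G together with r (pairs among the g_i already reduce to 0 since G is a Gröbner basis):
g_1 = a^{2} + \tfrac{3}{4}a - \tfrac{3}{4}b + \tfrac{3}{2}c - \tfrac{5}{2}, LT = a^{2}.
g_2 = c^{2} - \tfrac{3}{4}a + \tfrac{3}{4}b - \tfrac{3}{2}c + \tfrac{1}{2}, LT = c^{2}.
r = 3ab + 10a - 6b + 20c + 2, LT = ab.

S(g_1,r): lcm = a^{2}b. S = -\tfrac{10}{3}a^{2} + \tfrac{11}{4}ab - \tfrac{20}{3}ac - \tfrac{3}{4}b^{2} + \tfrac{3}{2}bc - \tfrac{2}{3}a - \tfrac{5}{2}b.
  reduce S modulo (g_1, g_2, r):
  remainder -\tfrac{20}{3}ac - \tfrac{3}{4}b^{2} + \tfrac{3}{2}bc - \tfrac{22}{3}a + \tfrac{1}{2}b - \tfrac{40}{3}c - \tfrac{61}{6} ≠ 0; add m_4 = -\tfrac{20}{3}ac - \tfrac{3}{4}b^{2} + \tfrac{3}{2}bc - \tfrac{22}{3}a + \tfrac{1}{2}b - \tfrac{40}{3}c - \tfrac{61}{6} to the basis.

S(g_2,m_4): lcm = ac^{2}. S = -\tfrac{9}{80}b^{2}c + \tfrac{9}{40}bc^{2} - \tfrac{3}{4}a^{2} + \tfrac{3}{4}ab - \tfrac{13}{5}ac + \tfrac{3}{40}bc - 2c^{2} + \tfrac{1}{2}a - \tfrac{61}{40}c.
  reduce S modulo (g_1, g_2, r, m_4):
  remainder -\tfrac{9}{80}b^{2}c + \tfrac{99}{800}b^{2} - \tfrac{69}{400}bc - \tfrac{16}{25}a + \tfrac{987}{400}b - \tfrac{173}{40}c + \tfrac{991}{400} ≠ 0; add m_5 = -\tfrac{9}{80}b^{2}c + \tfrac{99}{800}b^{2} - \tfrac{69}{400}bc - \tfrac{16}{25}a + \tfrac{987}{400}b - \tfrac{173}{40}c + \tfrac{991}{400} to the basis.

S(r,m_4): lcm = abc. S = -\tfrac{9}{80}b^{3} + \tfrac{9}{40}b^{2}c - \tfrac{11}{10}ab + \tfrac{10}{3}ac + \tfrac{3}{40}b^{2} - 4bc + \tfrac{20}{3}c^{2} - \tfrac{61}{40}b + \tfrac{2}{3}c.
  reduce S modulo (g_1, g_2, r, m_4, m_5):
  remainder -\tfrac{9}{80}b^{3} - \tfrac{21}{400}b^{2} - \tfrac{719}{200}bc + \tfrac{93}{25}a - \tfrac{177}{50}b + \tfrac{161}{60}c - \tfrac{1637}{600} ≠ 0; add m_6 = -\tfrac{9}{80}b^{3} - \tfrac{21}{400}b^{2} - \tfrac{719}{200}bc + \tfrac{93}{25}a - \tfrac{177}{50}b + \tfrac{161}{60}c - \tfrac{1637}{600} to the basis.

The other S-polynomials (S(g_1,g_2), S(g_2,r), S(g_1,m_4), S(g_1,m_5), S(g_2,m_5), S(r,m_5), S(m_4,m_5), S(g_1,m_6), S(g_2,m_6), S(r,m_6), S(m_4,m_6), S(m_5,m_6)) all reduce to 0 modulo the current basis, so we have a Gröbner basis.
Inter-reduce: drop elements whose leading term is divisible by another's, tail-reduce, and make monic.
Reduced Gröbner basis: {b^{3} + \tfrac{7}{15}b^{2} + \tfrac{1438}{45}bc - \tfrac{496}{15}a + \tfrac{472}{15}b - \tfrac{644}{27}c + \tfrac{3274}{135}, b^{2}c - \tfrac{11}{10}b^{2} + \tfrac{23}{15}bc + \tfrac{256}{45}a - \tfrac{329}{15}b + \tfrac{346}{9}c - \tfrac{991}{45}, a^{2} + \tfrac{3}{4}a - \tfrac{3}{4}b + \tfrac{3}{2}c - \tfrac{5}{2}, ab + \tfrac{10}{3}a - 2b + \tfrac{20}{3}c + \tfrac{2}{3}, ac + \tfrac{9}{80}b^{2} - \tfrac{9}{40}bc + \tfrac{11}{10}a - \tfrac{3}{40}b + 2c + \tfrac{61}{40}, c^{2} - \tfrac{3}{4}a + \tfrac{3}{4}b - \tfrac{3}{2}c + \tfrac{1}{2}}.
The reduced Gröbner basis of I + (p) is {b^{3} + \tfrac{7}{15}b^{2} + \tfrac{1438}{45}bc - \tfrac{496}{15}a + \tfrac{472}{15}b - \tfrac{644}{27}c + \tfrac{3274}{135}, b^{2}c - \tfrac{11}{10}b^{2} + \tfrac{23}{15}bc + \tfrac{256}{45}a - \tfrac{329}{15}b + \tfrac{346}{9}c - \tfrac{991}{45}, a^{2} + \tfrac{3}{4}a - \tfrac{3}{4}b + \tfrac{3}{2}c - \tfrac{5}{2}, ab + \tfrac{10}{3}a - 2b + \tfrac{20}{3}c + \tfrac{2}{3}, ac + \tfrac{9}{80}b^{2} - \tfrac{9}{40}bc + \tfrac{11}{10}a - \tfrac{3}{40}b + 2c + \tfrac{61}{40}, c^{2} - \tfrac{3}{4}a + \tfrac{3}{4}b - \tfrac{3}{2}c + \tfrac{1}{2}} ≠ {1}, a proper ideal, so the enlarged system stays consistent: p is independent of I, with normal form 3ab + 10a - 6b + 20c + 2.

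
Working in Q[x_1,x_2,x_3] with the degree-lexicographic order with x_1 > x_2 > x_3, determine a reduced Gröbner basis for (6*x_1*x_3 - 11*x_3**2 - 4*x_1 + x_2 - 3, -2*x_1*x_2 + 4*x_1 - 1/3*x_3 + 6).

G = {x_2*x_3**2 - 1/11*x_2**2 - 21/11*x_3**2 + 5/11*x_2 - 56/33*x_3 + 6/11, x_1*x_2 - 2*x_1 + 1/6*x_3 - 3, x_1*x_3 - 11/6*x_3**2 - 2/3*x_1 + 1/6*x_2 - 1/2}

f_1 = 6*x_1*x_3 - 11*x_3**2 - 4*x_1 + x_2 - 3, LT = x_1*x_3.
f_2 = -2*x_1*x_2 + 4*x_1 - 1/3*x_3 + 6, LT = x_1*x_2.

S(f_1,f_2): lcm = x_1*x_2*x_3. S = -11/6*x_2*x_3**2 - 2/3*x_1*x_2 + 2*x_1*x_3 + 1/6*x_2**2 - 1/6*x_3**2 - 1/2*x_2 + 3*x_3.
  leading term x_2*x_3**2: no divisor's leading term divides it; move -11/6*x_2*x_3**2 to the remainder.
  leading term x_1*x_2: subtract (1/3)·f_2 from -2/3*x_1*x_2 + 2*x_1*x_3 + 1/6*x_2**2 - 1/6*x_3**2 - 1/2*x_2 + 3*x_3 → 2*x_1*x_3 + 1/6*x_2**2 - 1/6*x_3**2 - 4/3*x_1 - 1/2*x_2 + 28/9*x_3 - 2
  leading term x_1*x_3: subtract (1/3)·f_1 from 2*x_1*x_3 + 1/6*x_2**2 - 1/6*x_3**2 - 4/3*x_1 - 1/2*x_2 + 28/9*x_3 - 2 → 1/6*x_2**2 + 7/2*x_3**2 - 5/6*x_2 + 28/9*x_3 - 1
  leading term x_2**2: no divisor's leading term divides it; move 1/6*x_2**2 to the remainder.
  leading term x_3**2: no divisor's leading term divides it; move 7/2*x_3**2 to the remainder.
  leading term x_2: no divisor's leading term divides it; move -5/6*x_2 to the remainder.
  leading term x_3: no divisor's leading term divides it; move 28/9*x_3 to the remainder.
  leading term 1: no divisor's leading term divides it; move -1 to the remainder.
  remainder -11/6*x_2*x_3**2 + 1/6*x_2**2 + 7/2*x_3**2 - 5/6*x_2 + 28/9*x_3 - 1 ≠ 0; add g_3 = -11/6*x_2*x_3**2 + 1/6*x_2**2 + 7/2*x_3**2 - 5/6*x_2 + 28/9*x_3 - 1 to the basis.

The other S-polynomials (S(f_1,g_3), S(f_2,g_3)) all reduce to 0 modulo the current basis, so we have a Gröbner basis.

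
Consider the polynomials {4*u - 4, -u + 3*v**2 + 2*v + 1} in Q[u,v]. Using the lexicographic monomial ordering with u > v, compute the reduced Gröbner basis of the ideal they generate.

f_1 = 4*u - 4, LT = u.
f_2 = -u + 3*v**2 + 2*v + 1, LT = u.

S(f_1,f_2): lcm = u. S = 3*v**2 + 2*v.
  leading term v**2: no divisor's leading term divides it; move 3*v**2 to the remainder.
  leading term v: no divisor's leading term divides it; move 2*v to the remainder.
  remainder 3*v**2 + 2*v ≠ 0; add g_3 = 3*v**2 + 2*v to the basis.

S(f_1,g_3): leading monomials are coprime, so the S-polynomial reduces to 0 (Buchberger's first criterion).
S(f_2,g_3): leading monomials are coprime, so the S-polynomial reduces to 0 (Buchberger's first criterion).
Every S-polynomial of the final basis reduces to 0, so we have a Gröbner basis.
Inter-reduce: drop elements whose leading term is divisible by another's, tail-reduce, and make monic.

G = {u - 1, v**2 + 2/3*v}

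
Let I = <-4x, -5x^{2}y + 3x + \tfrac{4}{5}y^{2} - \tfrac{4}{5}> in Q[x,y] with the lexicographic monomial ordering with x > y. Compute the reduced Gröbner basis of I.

The reduced Gröbner basis is the canonical form of the ideal for this ordering.

f_1 = -4x, LT = x.
f_2 = -5x^{2}y + 3x + \tfrac{4}{5}y^{2} - \tfrac{4}{5}, LT = x^{2}y.

S(f_1,f_2): lcm = x^{2}y. S = \tfrac{3}{5}x + \tfrac{4}{25}y^{2} - \tfrac{4}{25}.
  leading term x: subtract (-\tfrac{3}{20})·f_1 from \tfrac{3}{5}x + \tfrac{4}{25}y^{2} - \tfrac{4}{25} → \tfrac{4}{25}y^{2} - \tfrac{4}{25}
  leading term y^{2}: no divisor's leading term divides it; move \tfrac{4}{25}y^{2} to the remainder.
  leading term 1: no divisor's leading term divides it; move -\tfrac{4}{25} to the remainder.
  remainder \tfrac{4}{25}y^{2} - \tfrac{4}{25} ≠ 0; add g_3 = \tfrac{4}{25}y^{2} - \tfrac{4}{25} to the basis.

The other S-polynomials (S(f_1,g_3), S(f_2,g_3)) all reduce to 0 modulo the current basis, so we have a Gröbner basis.
Inter-reduce: drop elements whose leading term is divisible by another's, tail-reduce, and make monic.

G = {x, y^{2} - 1}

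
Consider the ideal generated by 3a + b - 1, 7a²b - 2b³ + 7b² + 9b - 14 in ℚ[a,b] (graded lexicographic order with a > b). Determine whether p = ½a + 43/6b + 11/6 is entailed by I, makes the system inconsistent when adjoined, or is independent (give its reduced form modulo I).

Adjoining ½a + 43/6b + 11/6 makes the ideal the whole ring: the system is inconsistent.

First compute the reduced Gröbner basis of I by Buchberger's algorithm.
f_1 = 3a + b - 1, LT = a.
f_2 = 7a²b - 2b³ + 7b² + 9b - 14, LT = a²b.

S(f_1,f_2): lcm = a²b. S = ⅓ab² + 2/7b³ - ⅓ab - b² - 9/7b + 2.
  leading term ab²: subtract (1/9b²)·f_1 from ⅓ab² + 2/7b³ - ⅓ab - b² - 9/7b + 2 → 11/63b³ - ⅓ab - 8/9b² - 9/7b + 2
  leading term b³: no divisor's leading term divides it; move 11/63b³ to the remainder.
  leading term ab: subtract (-1/9b)·f_1 from -⅓ab - 8/9b² - 9/7b + 2 → -7/9b² - 88/63b + 2
  leading term b²: no divisor's leading term divides it; move -7/9b² to the remainder.
  leading term b: no divisor's leading term divides it; move -88/63b to the remainder.
  leading term 1: no divisor's leading term divides it; move 2 to the remainder.
  remainder 11/63b³ - 7/9b² - 88/63b + 2 ≠ 0; add h_3 = 11/63b³ - 7/9b² - 88/63b + 2 to the basis.

S(f_1,h_3): leading monomials are coprime, so the S-polynomial reduces to 0 (Buchberger's first criterion).
S(f_2,h_3): lcm = a²b³. S = -2/7b⁵ + 49/11a²b² + b⁴ + 8a²b + 9/7b³ - 126/11a² - 2b².
  leading term b⁵: subtract (-18/11b²)·h_3 from -2/7b⁵ + 49/11a²b² + b⁴ + 8a²b + 9/7b³ - 126/11a² - 2b² → 49/11a²b² - 3/11b⁴ + 8a²b - b³ - 126/11a² + 14/11b²
  leading term a²b²: subtract (49/33ab²)·f_1 from 49/11a²b² - 3/11b⁴ + 8a²b - b³ - 126/11a² + 14/11b² → -49/33ab³ - 3/11b⁴ + 8a²b + 49/33ab² - b³ - 126/11a² + 14/11b²
  leading term ab³: subtract (-49/99b³)·f_1 from -49/33ab³ - 3/11b⁴ + 8a²b + 49/33ab² - b³ - 126/11a² + 14/11b² → 2/9b⁴ + 8a²b + 49/33ab² - 148/99b³ - 126/11a² + 14/11b²
  leading term b⁴: subtract (14/11b)·h_3 from 2/9b⁴ + 8a²b + 49/33ab² - 148/99b³ - 126/11a² + 14/11b² → 8a²b + 49/33ab² - 50/99b³ - 126/11a² + 302/99b² - 28/11b
  leading term a²b: subtract (8/3ab)·f_1 from 8a²b + 49/33ab² - 50/99b³ - 126/11a² + 302/99b² - 28/11b → -13/11ab² - 50/99b³ - 126/11a² + 8/3ab + 302/99b² - 28/11b
  leading term ab²: subtract (-13/33b²)·f_1 from -13/11ab² - 50/99b³ - 126/11a² + 8/3ab + 302/99b² - 28/11b → -1/9b³ - 126/11a² + 8/3ab + 263/99b² - 28/11b
  leading term b³: subtract (-7/11)·h_3 from -1/9b³ - 126/11a² + 8/3ab + 263/99b² - 28/11b → -126/11a² + 8/3ab + 214/99b² - 340/99b + 14/11
  leading term a²: subtract (-42/11a)·f_1 from -126/11a² + 8/3ab + 214/99b² - 340/99b + 14/11 → 214/33ab + 214/99b² - 42/11a - 340/99b + 14/11
  leading term ab: subtract (214/99b)·f_1 from 214/33ab + 214/99b² - 42/11a - 340/99b + 14/11 → -42/11a - 14/11b + 14/11
  leading term a: subtract (-14/11)·f_1 from -42/11a - 14/11b + 14/11 → 0
  remainder 0.

Every S-polynomial of the final basis reduces to 0, so we have a Gröbner basis.
Inter-reduce: drop elements whose leading term is divisible by another's, tail-reduce, and make monic.
Reduced Gröbner basis: {b³ - 49/11b² - 8b + 126/11, a + ⅓b - ⅓}.
Label its elements g_1 = b³ - 49/11b² - 8b + 126/11, g_2 = a + ⅓b - ⅓.

Reduce p = ½a + 43/6b + 11/6 modulo G:
  leading term a: subtract (½)·g_2 from ½a + 43/6b + 11/6 → 7b + 2
  leading term b: no divisor's leading term divides it; move 7b to the remainder.
  leading term 1: no divisor's leading term divides it; move 2 to the remainder.
  normal form = 7b + 2.
The normal form is nonzero, so p ∉ I. Since p minus its normal form lies in I, I + (p) = I + (r) where r = 7b + 2; decide whether this ideal is the whole ring.
Run Buchberger on G together with r (pairs among the g_i already reduce to 0 since G is a Gröbner basis):
g_1 = b³ - 49/11b² - 8b + 126/11, LT = b³.
g_2 = a + ⅓b - ⅓, LT = a.
r = 7b + 2, LT = b.

S(g_1,g_2): leading monomials are coprime, so the S-polynomial reduces to 0 (Buchberger's first criterion).
S(g_1,r): lcm = b³. S = -365/77b² - 8b + 126/11.
  leading term b²: subtract (-365/539b)·r from -365/77b² - 8b + 126/11 → -3582/539b + 126/11
  leading term b: subtract (-3582/3773)·r from -3582/539b + 126/11 → 50382/3773
  leading term 1: no divisor's leading term divides it; move 50382/3773 to the remainder.
  remainder 50382/3773 ≠ 0; add m_4 = 50382/3773 to the basis.

S(g_2,r): leading monomials are coprime, so the S-polynomial reduces to 0 (Buchberger's first criterion).
S(g_1,m_4): leading monomials are coprime, so the S-polynomial reduces to 0 (Buchberger's first criterion).
S(g_2,m_4): leading monomials are coprime, so the S-polynomial reduces to 0 (Buchberger's first criterion).
S(r,m_4): leading monomials are coprime, so the S-polynomial reduces to 0 (Buchberger's first criterion).
Every S-polynomial of the final basis reduces to 0, so we have a Gröbner basis.
Inter-reduce: drop elements whose leading term is divisible by another's, tail-reduce, and make monic.
Reduced Gröbner basis: {1}.
The reduced Gröbner basis of I + (p) is {1}: the ideal is the whole ring, so the enlarged system has no common solution — adjoining p is inconsistent.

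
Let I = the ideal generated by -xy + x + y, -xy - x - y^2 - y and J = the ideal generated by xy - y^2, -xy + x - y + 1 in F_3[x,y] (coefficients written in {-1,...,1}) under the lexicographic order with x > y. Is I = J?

No, the ideals differ.

Since reduced Gröbner bases are canonical representatives of ideals under a given ordering, it suffices to compute and compare them.
Buchberger on the first generating set:
f_1 = -xy + x + y, LT = xy.
f_2 = -xy - x - y^2 - y, LT = xy.

S(f_1,f_2): lcm = xy. S = x - y^2 + y.
  reduce S modulo (f_1, f_2):
  remainder x - y^2 + y ≠ 0; add g_3 = x - y^2 + y to the basis.

S(f_1,g_3): lcm = xy. S = -x + y^3 - y^2 - y.
  reduce S modulo (f_1, f_2, g_3):
  remainder y^3 + y^2 ≠ 0; add g_4 = y^3 + y^2 to the basis.

The other S-polynomials (S(f_2,g_3), S(f_1,g_4), S(f_2,g_4), S(g_3,g_4)) all reduce to 0 modulo the current basis, so we have a Gröbner basis.
Inter-reduce: drop elements whose leading term is divisible by another's, tail-reduce, and make monic.
Reduced Gröbner basis: {x - y^2 + y, y^3 + y^2}.

Buchberger on the second generating set:
h_1 = xy - y^2, LT = xy.
h_2 = -xy + x - y + 1, LT = xy.

S(h_1,h_2): lcm = xy. S = x - y^2 - y + 1.
  reduce S modulo (h_1, h_2):
  remainder x - y^2 - y + 1 ≠ 0; add k_3 = x - y^2 - y + 1 to the basis.

S(h_1,k_3): lcm = xy. S = y^3 - y.
  reduce S modulo (h_1, h_2, k_3):
  remainder y^3 - y ≠ 0; add k_4 = y^3 - y to the basis.

The other S-polynomials (S(h_2,k_3), S(h_1,k_4), S(h_2,k_4), S(k_3,k_4)) all reduce to 0 modulo the current basis, so we have a Gröbner basis.
Inter-reduce: drop elements whose leading term is divisible by another's, tail-reduce, and make monic.
Reduced Gröbner basis: {x - y^2 - y + 1, y^3 - y}.

The bases are distinct; the ideals are different.
The choice of monomial ordering does not affect the verdict — as long as both bases are computed under the same ordering, their equality decides ideal equality.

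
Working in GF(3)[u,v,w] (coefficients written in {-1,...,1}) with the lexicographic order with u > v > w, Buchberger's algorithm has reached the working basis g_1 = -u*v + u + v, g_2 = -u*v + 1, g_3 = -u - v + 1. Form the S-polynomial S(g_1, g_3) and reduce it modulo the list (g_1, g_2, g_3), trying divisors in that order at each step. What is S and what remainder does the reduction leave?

S(g_1, g_3) = -u - v**2; remainder on division = -v**2 + v - 1.

lcm(LM(g_1), LM(g_3)) = u*v.
S = (lcm/LT(g_1))·g_1 − (lcm/LT(g_3))·g_3 = -u - v**2.
Reduce S modulo (g_1, g_2, g_3) in that order:
  leading term u: subtract (1)·g_3 from -u - v**2 → -v**2 + v - 1
  leading term v**2: no divisor's leading term divides it; move -v**2 to the remainder.
  leading term v: no divisor's leading term divides it; move v to the remainder.
  leading term 1: no divisor's leading term divides it; move -1 to the remainder.
The remainder -v**2 + v - 1 is nonzero, so it would be added as the next basis element.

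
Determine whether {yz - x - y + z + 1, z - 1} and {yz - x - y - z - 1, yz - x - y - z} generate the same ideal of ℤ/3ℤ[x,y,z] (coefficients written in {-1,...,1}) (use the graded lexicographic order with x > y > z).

No, the ideals differ.

Two ideals are equal iff their reduced Gröbner bases coincide (the reduced basis is unique for a fixed ordering).
Buchberger on the first generating set:
f_1 = yz - x - y + z + 1, LT = yz.
f_2 = z - 1, LT = z.

S(f_1,f_2): lcm = yz. S = -x + z + 1.
  leading term x: no divisor's leading term divides it; move -x to the remainder.
  leading term z: subtract (1)·f_2 from z + 1 → -1
  leading term 1: no divisor's leading term divides it; move -1 to the remainder.
  remainder -x - 1 ≠ 0; add g_3 = -x - 1 to the basis.

The other S-polynomials (S(f_1,g_3), S(f_2,g_3)) all reduce to 0 modulo the current basis, so we have a Gröbner basis.
Inter-reduce: drop elements whose leading term is divisible by another's, tail-reduce, and make monic.
Reduced Gröbner basis: {x + 1, z - 1}.

Buchberger on the second generating set:
h_1 = yz - x - y - z - 1, LT = yz.
h_2 = yz - x - y - z, LT = yz.

S(h_1,h_2): lcm = yz. S = -1.
  leading term 1: no divisor's leading term divides it; move -1 to the remainder.
  remainder -1 ≠ 0; add k_3 = -1 to the basis.

The other S-polynomials (S(h_1,k_3), S(h_2,k_3)) all reduce to 0 modulo the current basis, so we have a Gröbner basis.
Inter-reduce: drop elements whose leading term is divisible by another's, tail-reduce, and make monic.
Reduced Gröbner basis: {1}.

Since the reduced bases disagree, the two ideals are not the same.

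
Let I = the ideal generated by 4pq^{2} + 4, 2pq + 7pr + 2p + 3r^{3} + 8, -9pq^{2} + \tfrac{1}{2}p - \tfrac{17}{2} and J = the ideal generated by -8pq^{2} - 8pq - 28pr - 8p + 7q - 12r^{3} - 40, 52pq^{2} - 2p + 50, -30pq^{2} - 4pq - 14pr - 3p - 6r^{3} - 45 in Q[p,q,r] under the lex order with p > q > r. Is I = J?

Since reduced Gröbner bases are canonical representatives of ideals under a given ordering, it suffices to compute and compare them.
Buchberger on the first generating set:
f_1 = 4pq^{2} + 4, LT = pq^{2}.
f_2 = 2pq + 7pr + 2p + 3r^{3} + 8, LT = pq.
f_3 = -9pq^{2} + \tfrac{1}{2}p - \tfrac{17}{2}, LT = pq^{2}.

S(f_1,f_2): lcm = pq^{2}. S = -\tfrac{7}{2}pqr - pq - \tfrac{3}{2}qr^{3} - 4q + 1.
  reduce S modulo (f_1, f_2, f_3):
  remainder \tfrac{49}{4}pr^{2} + 7pr + p - \tfrac{3}{2}qr^{3} - 4q + \tfrac{21}{4}r^{4} + \tfrac{3}{2}r^{3} + 14r + 5 ≠ 0; add g_4 = \tfrac{49}{4}pr^{2} + 7pr + p - \tfrac{3}{2}qr^{3} - 4q + \tfrac{21}{4}r^{4} + \tfrac{3}{2}r^{3} + 14r + 5 to the basis.

S(f_1,f_3): lcm = pq^{2}. S = \tfrac{1}{18}p + \tfrac{1}{18}.
  reduce S modulo (f_1, f_2, f_3, g_4):
  remainder \tfrac{1}{18}p + \tfrac{1}{18} ≠ 0; add g_5 = \tfrac{1}{18}p + \tfrac{1}{18} to the basis.

S(f_1,g_4): lcm = pq^{2}r^{2}. S = -\tfrac{4}{7}pq^{2}r - \tfrac{4}{49}pq^{2} + \tfrac{6}{49}q^{3}r^{3} + \tfrac{16}{49}q^{3} - \tfrac{3}{7}q^{2}r^{4} - \tfrac{6}{49}q^{2}r^{3} - \tfrac{8}{7}q^{2}r - \tfrac{20}{49}q^{2} + r^{2}.
  reduce S modulo (f_1, f_2, f_3, g_4, g_5):
  remainder \tfrac{6}{49}q^{3}r^{3} + \tfrac{16}{49}q^{3} - \tfrac{3}{7}q^{2}r^{4} - \tfrac{6}{49}q^{2}r^{3} - \tfrac{8}{7}q^{2}r - \tfrac{20}{49}q^{2} + r^{2} + \tfrac{4}{7}r + \tfrac{4}{49} ≠ 0; add g_6 = \tfrac{6}{49}q^{3}r^{3} + \tfrac{16}{49}q^{3} - \tfrac{3}{7}q^{2}r^{4} - \tfrac{6}{49}q^{2}r^{3} - \tfrac{8}{7}q^{2}r - \tfrac{20}{49}q^{2} + r^{2} + \tfrac{4}{7}r + \tfrac{4}{49} to the basis.

S(f_2,g_4): lcm = pqr^{2}. S = -\tfrac{4}{7}pqr - \tfrac{4}{49}pq + \tfrac{7}{2}pr^{3} + pr^{2} + \tfrac{6}{49}q^{2}r^{3} + \tfrac{16}{49}q^{2} - \tfrac{3}{7}qr^{4} - \tfrac{6}{49}qr^{3} - \tfrac{8}{7}qr - \tfrac{20}{49}q + \tfrac{3}{2}r^{5} + 4r^{2}.
  reduce S modulo (f_1, f_2, f_3, g_4, g_5, g_6):
  remainder \tfrac{6}{49}q^{2}r^{3} + \tfrac{16}{49}q^{2} - \tfrac{4}{49}q - \tfrac{2}{7}r - \tfrac{4}{49} ≠ 0; add g_7 = \tfrac{6}{49}q^{2}r^{3} + \tfrac{16}{49}q^{2} - \tfrac{4}{49}q - \tfrac{2}{7}r - \tfrac{4}{49} to the basis.

S(f_3,g_4): lcm = pq^{2}r^{2}. S = -\tfrac{4}{7}pq^{2}r - \tfrac{4}{49}pq^{2} - \tfrac{1}{18}pr^{2} + \tfrac{6}{49}q^{3}r^{3} + \tfrac{16}{49}q^{3} - \tfrac{3}{7}q^{2}r^{4} - \tfrac{6}{49}q^{2}r^{3} - \tfrac{8}{7}q^{2}r - \tfrac{20}{49}q^{2} + \tfrac{17}{18}r^{2}.
  reduce S modulo (f_1, f_2, f_3, g_4, g_5, g_6, g_7):
  remainder -\tfrac{1}{147}qr^{3} - \tfrac{8}{441}q + \tfrac{1}{42}r^{4} + \tfrac{1}{147}r^{3} - \tfrac{1}{18}r^{2} + \tfrac{2}{63}r + \tfrac{8}{441} ≠ 0; add g_8 = -\tfrac{1}{147}qr^{3} - \tfrac{8}{441}q + \tfrac{1}{42}r^{4} + \tfrac{1}{147}r^{3} - \tfrac{1}{18}r^{2} + \tfrac{2}{63}r + \tfrac{8}{441} to the basis.

S(f_1,g_5): lcm = pq^{2}. S = -q^{2} + 1.
  reduce S modulo (f_1, f_2, f_3, g_4, g_5, g_6, g_7, g_8):
  remainder -q^{2} + 1 ≠ 0; add g_9 = -q^{2} + 1 to the basis.

S(f_2,g_5): lcm = pq. S = \tfrac{7}{2}pr + p - q + \tfrac{3}{2}r^{3} + 4.
  reduce S modulo (f_1, f_2, f_3, g_4, g_5, g_6, g_7, g_8, g_9):
  remainder -q + \tfrac{3}{2}r^{3} - \tfrac{7}{2}r + 3 ≠ 0; add g_10 = -q + \tfrac{3}{2}r^{3} - \tfrac{7}{2}r + 3 to the basis.

S(f_3,g_6): lcm = pq^{3}r^{3}. S = -\tfrac{8}{3}pq^{3} + \tfrac{7}{2}pq^{2}r^{4} + pq^{2}r^{3} + \tfrac{28}{3}pq^{2}r + \tfrac{10}{3}pq^{2} - \tfrac{1}{18}pqr^{3} - \tfrac{49}{6}pr^{2} - \tfrac{14}{3}pr - \tfrac{2}{3}p + \tfrac{17}{18}qr^{3}.
  reduce S modulo (f_1, f_2, f_3, g_4, g_5, g_6, g_7, g_8, g_9, g_10):
  remainder \tfrac{1}{12}r^{6} - \tfrac{7}{18}r^{4} + \tfrac{1}{3}r^{3} + \tfrac{49}{108}r^{2} - \tfrac{7}{9}r + \tfrac{8}{27} ≠ 0; add g_11 = \tfrac{1}{12}r^{6} - \tfrac{7}{18}r^{4} + \tfrac{1}{3}r^{3} + \tfrac{49}{108}r^{2} - \tfrac{7}{9}r + \tfrac{8}{27} to the basis.

The other S-polynomials (S(f_2,f_3), S(f_3,g_5), S(g_4,g_5), S(f_1,g_6), S(f_2,g_6), S(g_4,g_6), S(g_5,g_6), S(f_1,g_7), S(f_2,g_7), S(f_3,g_7), S(g_4,g_7), S(g_5,g_7), S(g_6,g_7), S(f_1,g_8), S(f_2,g_8), S(f_3,g_8), S(g_4,g_8), S(g_5,g_8), S(g_6,g_8), S(g_7,g_8), S(f_1,g_9), S(f_2,g_9), S(f_3,g_9), S(g_4,g_9), S(g_5,g_9), S(g_6,g_9), S(g_7,g_9), S(g_8,g_9), S(f_1,g_10), S(f_2,g_10), S(f_3,g_10), S(g_4,g_10), S(g_5,g_10), S(g_6,g_10), S(g_7,g_10), S(g_8,g_10), S(g_9,g_10), S(f_1,g_11), S(f_2,g_11), S(f_3,g_11), S(g_4,g_11), S(g_5,g_11), S(g_6,g_11), S(g_7,g_11), S(g_8,g_11), S(g_9,g_11), S(g_10,g_11)) all reduce to 0 modulo the current basis, so we have a Gröbner basis.
Inter-reduce: drop elements whose leading term is divisible by another's, tail-reduce, and make monic.
Reduced Gröbner basis: {p + 1, q - \tfrac{3}{2}r^{3} + \tfrac{7}{2}r - 3, r^{6} - \tfrac{14}{3}r^{4} + 4r^{3} + \tfrac{49}{9}r^{2} - \tfrac{28}{3}r + \tfrac{32}{9}}.

Buchberger on the second generating set:
h_1 = -8pq^{2} - 8pq - 28pr - 8p + 7q - 12r^{3} - 40, LT = pq^{2}.
h_2 = 52pq^{2} - 2p + 50, LT = pq^{2}.
h_3 = -30pq^{2} - 4pq - 14pr - 3p - 6r^{3} - 45, LT = pq^{2}.

S(h_1,h_2): lcm = pq^{2}. S = pq + \tfrac{7}{2}pr + \tfrac{27}{26}p - \tfrac{7}{8}q + \tfrac{3}{2}r^{3} + \tfrac{105}{26}.
  reduce S modulo (h_1, h_2, h_3):
  remainder pq + \tfrac{7}{2}pr + \tfrac{27}{26}p - \tfrac{7}{8}q + \tfrac{3}{2}r^{3} + \tfrac{105}{26} ≠ 0; add k_4 = pq + \tfrac{7}{2}pr + \tfrac{27}{26}p - \tfrac{7}{8}q + \tfrac{3}{2}r^{3} + \tfrac{105}{26} to the basis.

S(h_1,h_3): lcm = pq^{2}. S = \tfrac{13}{15}pq + \tfrac{91}{30}pr + \tfrac{9}{10}p - \tfrac{7}{8}q + \tfrac{13}{10}r^{3} + \tfrac{7}{2}.
  reduce S modulo (h_1, h_2, h_3, k_4):
  remainder -\tfrac{7}{60}q ≠ 0; add k_5 = -\tfrac{7}{60}q to the basis.

S(h_1,k_4): lcm = pq^{2}. S = -\tfrac{7}{2}pqr - \tfrac{1}{26}pq + \tfrac{7}{2}pr + p + \tfrac{7}{8}q^{2} - \tfrac{3}{2}qr^{3} - \tfrac{511}{104}q + \tfrac{3}{2}r^{3} + 5.
  reduce S modulo (h_1, h_2, h_3, k_4, k_5):
  remainder \tfrac{49}{4}pr^{2} + \tfrac{189}{26}pr + \tfrac{703}{676}p + \tfrac{21}{4}r^{4} + \tfrac{81}{52}r^{3} + \tfrac{735}{52}r + \tfrac{3485}{676} ≠ 0; add k_6 = \tfrac{49}{4}pr^{2} + \tfrac{189}{26}pr + \tfrac{703}{676}p + \tfrac{21}{4}r^{4} + \tfrac{81}{52}r^{3} + \tfrac{735}{52}r + \tfrac{3485}{676} to the basis.

S(h_1,k_5): lcm = pq^{2}. S = pq + \tfrac{7}{2}pr + p - \tfrac{7}{8}q + \tfrac{3}{2}r^{3} + 5.
  reduce S modulo (h_1, h_2, h_3, k_4, k_5, k_6):
  remainder -\tfrac{1}{26}p + \tfrac{25}{26} ≠ 0; add k_7 = -\tfrac{1}{26}p + \tfrac{25}{26} to the basis.

S(k_4,k_5): lcm = pq. S = \tfrac{7}{2}pr + \tfrac{27}{26}p - \tfrac{7}{8}q + \tfrac{3}{2}r^{3} + \tfrac{105}{26}.
  reduce S modulo (h_1, h_2, h_3, k_4, k_5, k_6, k_7):
  remainder \tfrac{3}{2}r^{3} + \tfrac{175}{2}r + 30 ≠ 0; add k_8 = \tfrac{3}{2}r^{3} + \tfrac{175}{2}r + 30 to the basis.

The other S-polynomials (S(h_2,h_3), S(h_2,k_4), S(h_3,k_4), S(h_2,k_5), S(h_3,k_5), S(h_1,k_6), S(h_2,k_6), S(h_3,k_6), S(k_4,k_6), S(k_5,k_6), S(h_1,k_7), S(h_2,k_7), S(h_3,k_7), S(k_4,k_7), S(k_5,k_7), S(k_6,k_7), S(h_1,k_8), S(h_2,k_8), S(h_3,k_8), S(k_4,k_8), S(k_5,k_8), S(k_6,k_8), S(k_7,k_8)) all reduce to 0 modulo the current basis, so we have a Gröbner basis.
Inter-reduce: drop elements whose leading term is divisible by another's, tail-reduce, and make monic.
Reduced Gröbner basis: {p - 25, q, r^{3} + \tfrac{175}{3}r + 20}.

Since the reduced bases disagree, the two ideals are not the same.
The choice of monomial ordering does not affect the verdict — as long as both bases are computed under the same ordering, their equality decides ideal equality.

No, the ideals differ.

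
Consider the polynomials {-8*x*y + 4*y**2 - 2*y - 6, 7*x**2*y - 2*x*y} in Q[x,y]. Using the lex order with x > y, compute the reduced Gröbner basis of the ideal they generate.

The reduced Gröbner basis is the canonical form of the ideal for this ordering.

f_1 = -8*x*y + 4*y**2 - 2*y - 6, LT = x*y.
f_2 = 7*x**2*y - 2*x*y, LT = x**2*y.

S(f_1,f_2): lcm = x**2*y. S = -1/2*x*y**2 + 15/28*x*y + 3/4*x.
  leading term x*y**2: subtract (1/16*y)·f_1 from -1/2*x*y**2 + 15/28*x*y + 3/4*x → 15/28*x*y + 3/4*x - 1/4*y**3 + 1/8*y**2 + 3/8*y
  leading term x*y: subtract (-15/224)·f_1 from 15/28*x*y + 3/4*x - 1/4*y**3 + 1/8*y**2 + 3/8*y → 3/4*x - 1/4*y**3 + 11/28*y**2 + 27/112*y - 45/112
  leading term x: no divisor's leading term divides it; move 3/4*x to the remainder.
  leading term y**3: no divisor's leading term divides it; move -1/4*y**3 to the remainder.
  leading term y**2: no divisor's leading term divides it; move 11/28*y**2 to the remainder.
  leading term y: no divisor's leading term divides it; move 27/112*y to the remainder.
  leading term 1: no divisor's leading term divides it; move -45/112 to the remainder.
  remainder 3/4*x - 1/4*y**3 + 11/28*y**2 + 27/112*y - 45/112 ≠ 0; add g_3 = 3/4*x - 1/4*y**3 + 11/28*y**2 + 27/112*y - 45/112 to the basis.

S(f_1,g_3): lcm = x*y. S = 1/3*y**4 - 11/21*y**3 - 23/28*y**2 + 11/14*y + 3/4.
  leading term y**4: no divisor's leading term divides it; move 1/3*y**4 to the remainder.
  leading term y**3: no divisor's leading term divides it; move -11/21*y**3 to the remainder.
  leading term y**2: no divisor's leading term divides it; move -23/28*y**2 to the remainder.
  leading term y: no divisor's leading term divides it; move 11/14*y to the remainder.
  leading term 1: no divisor's leading term divides it; move 3/4 to the remainder.
  remainder 1/3*y**4 - 11/21*y**3 - 23/28*y**2 + 11/14*y + 3/4 ≠ 0; add g_4 = 1/3*y**4 - 11/21*y**3 - 23/28*y**2 + 11/14*y + 3/4 to the basis.

The other S-polynomials (S(f_2,g_3), S(f_1,g_4), S(f_2,g_4), S(g_3,g_4)) all reduce to 0 modulo the current basis, so we have a Gröbner basis.
Inter-reduce: drop elements whose leading term is divisible by another's, tail-reduce, and make monic.

G = {x - 1/3*y**3 + 11/21*y**2 + 9/28*y - 15/28, y**4 - 11/7*y**3 - 69/28*y**2 + 33/14*y + 9/4}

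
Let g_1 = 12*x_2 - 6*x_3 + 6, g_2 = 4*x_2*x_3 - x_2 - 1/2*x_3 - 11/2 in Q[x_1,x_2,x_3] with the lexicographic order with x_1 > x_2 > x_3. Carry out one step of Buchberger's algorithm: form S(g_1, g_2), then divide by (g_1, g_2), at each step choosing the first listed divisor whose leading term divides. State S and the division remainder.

S(g_1, g_2) = 1/4*x_2 - 1/2*x_3**2 + 5/8*x_3 + 11/8; remainder on division = -1/2*x_3**2 + 3/4*x_3 + 5/4.

lcm(LM(g_1), LM(g_2)) = x_2*x_3.
S = (lcm/LT(g_1))·g_1 − (lcm/LT(g_2))·g_2 = 1/4*x_2 - 1/2*x_3**2 + 5/8*x_3 + 11/8.
Reduce S modulo (g_1, g_2) in that order:
  leading term x_2: subtract (1/48)·g_1 from 1/4*x_2 - 1/2*x_3**2 + 5/8*x_3 + 11/8 → -1/2*x_3**2 + 3/4*x_3 + 5/4
  leading term x_3**2: no divisor's leading term divides it; move -1/2*x_3**2 to the remainder.
  leading term x_3: no divisor's leading term divides it; move 3/4*x_3 to the remainder.
  leading term 1: no divisor's leading term divides it; move 5/4 to the remainder.
The remainder -1/2*x_3**2 + 3/4*x_3 + 5/4 is nonzero, so it would be added as the next basis element.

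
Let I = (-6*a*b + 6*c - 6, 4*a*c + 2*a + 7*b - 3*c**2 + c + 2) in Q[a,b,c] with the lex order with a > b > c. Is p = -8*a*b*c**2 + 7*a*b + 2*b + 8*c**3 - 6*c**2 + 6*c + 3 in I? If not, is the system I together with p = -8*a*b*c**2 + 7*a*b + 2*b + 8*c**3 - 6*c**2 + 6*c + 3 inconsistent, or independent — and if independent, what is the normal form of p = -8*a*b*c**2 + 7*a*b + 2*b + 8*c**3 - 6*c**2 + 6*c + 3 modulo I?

First compute the reduced Gröbner basis of I by Buchberger's algorithm.
f_1 = -6*a*b + 6*c - 6, LT = a*b.
f_2 = 4*a*c + 2*a + 7*b - 3*c**2 + c + 2, LT = a*c.

S(f_1,f_2): lcm = a*b*c. S = -1/2*a*b - 7/4*b**2 + 3/4*b*c**2 - 1/4*b*c - 1/2*b - c**2 + c.
  leading term a*b: subtract (1/12)·f_1 from -1/2*a*b - 7/4*b**2 + 3/4*b*c**2 - 1/4*b*c - 1/2*b - c**2 + c → -7/4*b**2 + 3/4*b*c**2 - 1/4*b*c - 1/2*b - c**2 + 1/2*c + 1/2
  leading term b**2: no divisor's leading term divides it; move -7/4*b**2 to the remainder.
  leading term b*c**2: no divisor's leading term divides it; move 3/4*b*c**2 to the remainder.
  leading term b*c: no divisor's leading term divides it; move -1/4*b*c to the remainder.
  leading term b: no divisor's leading term divides it; move -1/2*b to the remainder.
  leading term c**2: no divisor's leading term divides it; move -c**2 to the remainder.
  leading term c: no divisor's leading term divides it; move 1/2*c to the remainder.
  leading term 1: no divisor's leading term divides it; move 1/2 to the remainder.
  remainder -7/4*b**2 + 3/4*b*c**2 - 1/4*b*c - 1/2*b - c**2 + 1/2*c + 1/2 ≠ 0; add h_3 = -7/4*b**2 + 3/4*b*c**2 - 1/4*b*c - 1/2*b - c**2 + 1/2*c + 1/2 to the basis.

The other S-polynomials (S(f_1,h_3), S(f_2,h_3)) all reduce to 0 modulo the current basis, so we have a Gröbner basis.
Inter-reduce: drop elements whose leading term is divisible by another's, tail-reduce, and make monic.
Reduced Gröbner basis: {a*b - c + 1, a*c + 1/2*a + 7/4*b - 3/4*c**2 + 1/4*c + 1/2, b**2 - 3/7*b*c**2 + 1/7*b*c + 2/7*b + 4/7*c**2 - 2/7*c - 2/7}.
Label its elements g_1 = a*b - c + 1, g_2 = a*c + 1/2*a + 7/4*b - 3/4*c**2 + 1/4*c + 1/2, g_3 = b**2 - 3/7*b*c**2 + 1/7*b*c + 2/7*b + 4/7*c**2 - 2/7*c - 2/7.

Reduce p = -8*a*b*c**2 + 7*a*b + 2*b + 8*c**3 - 6*c**2 + 6*c + 3 modulo G:
  leading term a*b*c**2: subtract (-8*c**2)·g_1 from -8*a*b*c**2 + 7*a*b + 2*b + 8*c**3 - 6*c**2 + 6*c + 3 → 7*a*b + 2*b + 2*c**2 + 6*c + 3
  leading term a*b: subtract (7)·g_1 from 7*a*b + 2*b + 2*c**2 + 6*c + 3 → 2*b + 2*c**2 + 13*c - 4
  leading term b: no divisor's leading term divides it; move 2*b to the remainder.
  leading term c**2: no divisor's leading term divides it; move 2*c**2 to the remainder.
  leading term c: no divisor's leading term divides it; move 13*c to the remainder.
  leading term 1: no divisor's leading term divides it; move -4 to the remainder.
  normal form = 2*b + 2*c**2 + 13*c - 4.
The normal form is nonzero, so p ∉ I. Since p minus its normal form lies in I, I + (p) = I + (r) where r = 2*b + 2*c**2 + 13*c - 4; decide whether this ideal is the whole ring.
Run Buchberger on G together with r (pairs among the g_i already reduce to 0 since G is a Gröbner basis):
g_1 = a*b - c + 1, LT = a*b.
g_2 = a*c + 1/2*a + 7/4*b - 3/4*c**2 + 1/4*c + 1/2, LT = a*c.
g_3 = b**2 - 3/7*b*c**2 + 1/7*b*c + 2/7*b + 4/7*c**2 - 2/7*c - 2/7, LT = b**2.
r = 2*b + 2*c**2 + 13*c - 4, LT = b.

S(g_1,r): lcm = a*b. S = -a*c**2 - 13/2*a*c + 2*a - c + 1.
  leading term a*c**2: subtract (-c)·g_2 from -a*c**2 - 13/2*a*c + 2*a - c + 1 → -6*a*c + 2*a + 7/4*b*c - 3/4*c**3 + 1/4*c**2 - 1/2*c + 1
  leading term a*c: subtract (-6)·g_2 from -6*a*c + 2*a + 7/4*b*c - 3/4*c**3 + 1/4*c**2 - 1/2*c + 1 → 5*a + 7/4*b*c + 21/2*b - 3/4*c**3 - 17/4*c**2 + c + 4
  leading term a: no divisor's leading term divides it; move 5*a to the remainder.
  leading term b*c: subtract (7/8*c)·r from 7/4*b*c + 21/2*b - 3/4*c**3 - 17/4*c**2 + c + 4 → 21/2*b - 5/2*c**3 - 125/8*c**2 + 9/2*c + 4
  leading term b: subtract (21/4)·r from 21/2*b - 5/2*c**3 - 125/8*c**2 + 9/2*c + 4 → -5/2*c**3 - 209/8*c**2 - 255/4*c + 25
  leading term c**3: no divisor's leading term divides it; move -5/2*c**3 to the remainder.
  leading term c**2: no divisor's leading term divides it; move -209/8*c**2 to the remainder.
  leading term c: no divisor's leading term divides it; move -255/4*c to the remainder.
  leading term 1: no divisor's leading term divides it; move 25 to the remainder.
  remainder 5*a - 5/2*c**3 - 209/8*c**2 - 255/4*c + 25 ≠ 0; add m_5 = 5*a - 5/2*c**3 - 209/8*c**2 - 255/4*c + 25 to the basis.

S(g_3,r): lcm = b**2. S = -10/7*b*c**2 - 89/14*b*c + 16/7*b + 4/7*c**2 - 2/7*c - 2/7.
  leading term b*c**2: subtract (-5/7*c**2)·r from -10/7*b*c**2 - 89/14*b*c + 16/7*b + 4/7*c**2 - 2/7*c - 2/7 → -89/14*b*c + 16/7*b + 10/7*c**4 + 65/7*c**3 - 16/7*c**2 - 2/7*c - 2/7
  leading term b*c: subtract (-89/28*c)·r from -89/14*b*c + 16/7*b + 10/7*c**4 + 65/7*c**3 - 16/7*c**2 - 2/7*c - 2/7 → 16/7*b + 10/7*c**4 + 219/14*c**3 + 1093/28*c**2 - 13*c - 2/7
  leading term b: subtract (8/7)·r from 16/7*b + 10/7*c**4 + 219/14*c**3 + 1093/28*c**2 - 13*c - 2/7 → 10/7*c**4 + 219/14*c**3 + 147/4*c**2 - 195/7*c + 30/7
  leading term c**4: no divisor's leading term divides it; move 10/7*c**4 to the remainder.
  leading term c**3: no divisor's leading term divides it; move 219/14*c**3 to the remainder.
  leading term c**2: no divisor's leading term divides it; move 147/4*c**2 to the remainder.
  leading term c: no divisor's leading term divides it; move -195/7*c to the remainder.
  leading term 1: no divisor's leading term divides it; move 30/7 to the remainder.
  remainder 10/7*c**4 + 219/14*c**3 + 147/4*c**2 - 195/7*c + 30/7 ≠ 0; add m_6 = 10/7*c**4 + 219/14*c**3 + 147/4*c**2 - 195/7*c + 30/7 to the basis.

The other S-polynomials (S(g_1,g_2), S(g_1,g_3), S(g_2,g_3), S(g_2,r), S(g_1,m_5), S(g_2,m_5), S(g_3,m_5), S(r,m_5), S(g_1,m_6), S(g_2,m_6), S(g_3,m_6), S(r,m_6), S(m_5,m_6)) all reduce to 0 modulo the current basis, so we have a Gröbner basis.
Inter-reduce: drop elements whose leading term is divisible by another's, tail-reduce, and make monic.
Reduced Gröbner basis: {a - 1/2*c**3 - 209/40*c**2 - 51/4*c + 5, b + c**2 + 13/2*c - 2, c**4 + 219/20*c**3 + 1029/40*c**2 - 39/2*c + 3}.
The reduced Gröbner basis of I + (p) is {a - 1/2*c**3 - 209/40*c**2 - 51/4*c + 5, b + c**2 + 13/2*c - 2, c**4 + 219/20*c**3 + 1029/40*c**2 - 39/2*c + 3} ≠ {1}, a proper ideal, so the enlarged system stays consistent: p is independent of I, with normal form 2*b + 2*c**2 + 13*c - 4.

-8*a*b*c**2 + 7*a*b + 2*b + 8*c**3 - 6*c**2 + 6*c + 3 is independent of I; its normal form modulo I is 2*b + 2*c**2 + 13*c - 4.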